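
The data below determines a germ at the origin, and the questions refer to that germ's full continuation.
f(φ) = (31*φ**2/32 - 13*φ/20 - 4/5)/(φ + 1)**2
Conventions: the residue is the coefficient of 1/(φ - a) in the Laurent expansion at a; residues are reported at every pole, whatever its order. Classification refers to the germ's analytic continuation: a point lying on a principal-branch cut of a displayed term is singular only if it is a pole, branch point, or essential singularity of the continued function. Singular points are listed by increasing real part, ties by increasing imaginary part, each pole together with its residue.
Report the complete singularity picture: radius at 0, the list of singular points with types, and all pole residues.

Denominator factor (φ + 1)^2: pole of order 2 at -1, modulus 1.
The radius of convergence is the smallest modulus among the singular points: 1.
At the order-2 pole -1 set g(φ) = (φ - (-1))^2*f(φ) = 31*φ**2/32 - 13*φ/20 - 4/5.
Order-2 pole: residue = g'(a); g'(-1) = -207/80, so the residue is -207/80.

Radius of convergence at 0: 1.
At -1: a pole of order 2; residue -207/80.


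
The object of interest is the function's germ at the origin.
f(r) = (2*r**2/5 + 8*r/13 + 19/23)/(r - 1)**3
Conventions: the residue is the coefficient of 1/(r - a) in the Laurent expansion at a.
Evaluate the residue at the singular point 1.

The residue is 2/5.

At the order-3 pole 1 set g(r) = (r - (1))^3*f(r) = 2*r**2/5 + 8*r/13 + 19/23.
Order-3 pole: residue = g''(a)/2; g''(1) = 4/5, so the residue is 2/5.


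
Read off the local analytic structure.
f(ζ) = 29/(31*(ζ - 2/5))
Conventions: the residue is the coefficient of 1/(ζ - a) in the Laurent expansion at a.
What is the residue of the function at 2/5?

The residue is 29/31.

At the order-1 pole 2/5 set g(ζ) = (ζ - (2/5))*f(ζ) = 29/31.
Simple pole: residue = g(a) at a = 2/5, which is 29/31.


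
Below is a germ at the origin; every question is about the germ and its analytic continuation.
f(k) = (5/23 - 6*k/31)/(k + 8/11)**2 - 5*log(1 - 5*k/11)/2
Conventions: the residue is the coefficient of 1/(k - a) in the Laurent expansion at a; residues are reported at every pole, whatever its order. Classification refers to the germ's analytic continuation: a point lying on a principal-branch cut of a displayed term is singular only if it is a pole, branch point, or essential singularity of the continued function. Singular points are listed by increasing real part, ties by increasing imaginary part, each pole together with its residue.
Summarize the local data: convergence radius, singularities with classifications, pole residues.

Radius of convergence at 0: 8/11.
At -8/11: a pole of order 2; residue -6/31.
At 11/5: a logarithmic branch point.

Denominator factor (k + 8/11)^2: pole of order 2 at -8/11, modulus 8/11.
Branch term (-5/2)*log(1 - k/(11/5)): its argument vanishes at k = 11/5, a logarithmic branch point, modulus 11/5.
The radius of convergence is the smallest modulus among the singular points: 8/11.
The branch term is analytic at -8/11 and contributes nothing to the residue; only the rational part matters.
At the order-2 pole -8/11 set g(k) = (k - (-8/11))^2*(rational part) = 5/23 - 6*k/31.
Order-2 pole: residue = g'(a); g'(-8/11) = -6/31, so the residue is -6/31.
List the singular points by increasing real part (a conjugate pair: the negative imaginary part first).


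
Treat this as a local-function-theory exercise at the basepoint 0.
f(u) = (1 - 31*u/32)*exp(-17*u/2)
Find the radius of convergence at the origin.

The factor exp(-17*u/2) is entire and contributes no finite singular point.
The polynomial part has no poles.
No finite singular points: the Taylor series at 0 converges everywhere.

The radius of convergence is infinite.


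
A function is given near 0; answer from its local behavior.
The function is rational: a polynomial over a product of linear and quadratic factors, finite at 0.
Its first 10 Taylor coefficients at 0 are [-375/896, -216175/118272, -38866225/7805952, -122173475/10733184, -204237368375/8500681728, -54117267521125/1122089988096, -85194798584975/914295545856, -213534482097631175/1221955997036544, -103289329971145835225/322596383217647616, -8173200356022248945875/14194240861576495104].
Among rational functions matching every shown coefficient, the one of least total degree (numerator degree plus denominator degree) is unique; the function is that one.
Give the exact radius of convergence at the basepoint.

The radius of convergence is 2/3.

No rational of total degree below 8 reproduces all 10 coefficients; solving the [1/7] Pade equations on them gives f(β) = (5/7 - 19*β/36)/((β - 2/3)**3*(β**2 - 8*β/11 + 12/5)**2), whose expansion matches every shown term.
Denominator factor (β - 2/3)^3: pole of order 3 at 2/3, modulus 2/3.
Denominator factor (β**2 - 8*β/11 + 12/5)^2: discriminant -5488/605, complex-conjugate roots (4/11) + ((14/55)*sqrt(35))*i and (4/11) - ((14/55)*sqrt(35))*i; poles of order 2, moduli (2/5)*sqrt(15) and (2/5)*sqrt(15).
The radius of convergence is the smallest modulus among the singular points: 2/3.


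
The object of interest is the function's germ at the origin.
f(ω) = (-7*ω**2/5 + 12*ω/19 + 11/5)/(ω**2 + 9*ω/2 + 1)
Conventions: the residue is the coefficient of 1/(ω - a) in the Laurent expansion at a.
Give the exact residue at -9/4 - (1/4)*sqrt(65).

The factor ω**2 + 9*ω/2 + 1 splits as (ω - a)(ω - a') with a = -9/4 - (1/4)*sqrt(65), a' = -9/4 + (1/4)*sqrt(65). At the order-1 pole a set g(ω) = (ω - a)*f(ω) = [-7*ω**2/5 + 12*ω/19 + 11/5] / (ω - a').
Simple pole: residue = g(a) at a = -9/4 - (1/4)*sqrt(65), which is 1317/380 + (9117/24700)*sqrt(65).

The residue is 1317/380 + (9117/24700)*sqrt(65).


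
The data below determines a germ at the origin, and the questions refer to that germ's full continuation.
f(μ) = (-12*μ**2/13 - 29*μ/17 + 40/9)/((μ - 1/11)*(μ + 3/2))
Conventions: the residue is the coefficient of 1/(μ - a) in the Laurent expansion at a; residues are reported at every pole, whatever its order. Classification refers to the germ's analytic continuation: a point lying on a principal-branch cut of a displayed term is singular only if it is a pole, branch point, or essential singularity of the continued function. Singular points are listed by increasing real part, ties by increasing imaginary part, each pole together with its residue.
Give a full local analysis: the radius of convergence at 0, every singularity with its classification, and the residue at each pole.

Denominator factor (μ - 1/11): pole of order 1 at 1/11, modulus 1/11.
Denominator factor (μ + 3/2): pole of order 1 at -3/2, modulus 3/2.
The radius of convergence is the smallest modulus among the singular points: 1/11.
At the order-1 pole -3/2 set g(μ) = (μ - (-3/2))*f(μ) = (-12*μ**2/13 - 29*μ/17 + 40/9)/(μ - 1/11).
Simple pole: residue = g(a) at a = -3/2, which is -215567/69615.
At the order-1 pole 1/11 set g(μ) = (μ - (1/11))*f(μ) = (-12*μ**2/13 - 29*μ/17 + 40/9)/(μ + 3/2).
Simple pole: residue = g(a) at a = 1/11, which is 2060962/765765.
List the singular points by increasing real part (a conjugate pair: the negative imaginary part first).

Radius of convergence at 0: 1/11.
At -3/2: a pole of order 1; residue -215567/69615.
At 1/11: a pole of order 1; residue 2060962/765765.


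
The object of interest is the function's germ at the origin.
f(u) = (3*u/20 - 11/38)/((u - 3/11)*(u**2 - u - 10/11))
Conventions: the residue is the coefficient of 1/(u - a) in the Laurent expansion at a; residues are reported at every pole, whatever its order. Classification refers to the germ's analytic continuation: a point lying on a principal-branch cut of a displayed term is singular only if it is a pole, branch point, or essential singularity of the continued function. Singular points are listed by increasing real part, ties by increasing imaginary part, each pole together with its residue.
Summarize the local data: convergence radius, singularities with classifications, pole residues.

Radius of convergence at 0: 3/11.
At 1/2 - (1/22)*sqrt(561): a pole of order 1; residue -11429/101840 - (20471/5193840)*sqrt(561).
At 3/11: a pole of order 1; residue 11429/50920.
At 1/2 + (1/22)*sqrt(561): a pole of order 1; residue -11429/101840 + (20471/5193840)*sqrt(561).


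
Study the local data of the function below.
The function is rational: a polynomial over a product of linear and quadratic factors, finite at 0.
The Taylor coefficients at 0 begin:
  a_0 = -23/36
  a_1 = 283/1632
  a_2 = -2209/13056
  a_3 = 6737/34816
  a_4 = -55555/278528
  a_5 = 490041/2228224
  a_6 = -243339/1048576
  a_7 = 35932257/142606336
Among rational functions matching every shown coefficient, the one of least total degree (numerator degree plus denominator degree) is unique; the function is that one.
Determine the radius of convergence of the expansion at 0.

The radius of convergence is -1/4 + (1/12)*sqrt(201).

No rational of total degree below 4 reproduces all 8 coefficients; solving the [2/2] Pade equations on them gives f(k) = (-k**2/2 + 3*k/34 + 23/27)/(k**2 - k/2 - 4/3), whose expansion matches every shown term.
Denominator factor (k**2 - k/2 - 4/3): discriminant 67/12, real irrational roots 1/4 + (1/12)*sqrt(201) and 1/4 - (1/12)*sqrt(201); poles of order 1, moduli 1/4 + (1/12)*sqrt(201) and -1/4 + (1/12)*sqrt(201).
The radius of convergence is the smallest modulus among the singular points: -1/4 + (1/12)*sqrt(201).


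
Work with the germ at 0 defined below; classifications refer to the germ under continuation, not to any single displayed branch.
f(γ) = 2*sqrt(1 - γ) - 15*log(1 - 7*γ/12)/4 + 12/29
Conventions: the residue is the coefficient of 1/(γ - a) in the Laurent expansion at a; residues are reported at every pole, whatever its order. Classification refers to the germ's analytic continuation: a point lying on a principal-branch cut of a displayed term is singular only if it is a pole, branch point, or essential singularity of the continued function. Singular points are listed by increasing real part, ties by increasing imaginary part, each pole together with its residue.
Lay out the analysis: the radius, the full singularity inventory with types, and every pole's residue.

Branch term (-15/4)*log(1 - γ/(12/7)): its argument vanishes at γ = 12/7, a logarithmic branch point, modulus 12/7.
Branch term (2)*sqrt(1 - γ/(1)): its argument vanishes at γ = 1, a square-root branch point, modulus 1.
The radius of convergence is the smallest modulus among the singular points: 1.
List the singular points by increasing real part (a conjugate pair: the negative imaginary part first).

Radius of convergence at 0: 1.
At 1: an algebraic (square-root) branch point.
At 12/7: a logarithmic branch point.


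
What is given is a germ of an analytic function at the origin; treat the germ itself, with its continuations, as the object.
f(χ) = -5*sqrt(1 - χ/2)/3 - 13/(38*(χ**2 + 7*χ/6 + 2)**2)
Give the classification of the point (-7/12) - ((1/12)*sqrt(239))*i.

The denominator factor χ**2 + 7*χ/6 + 2 vanishes at (-7/12) - ((1/12)*sqrt(239))*i and appears to the power 2; the numerator there equals -13/38, nonzero, and no other factor vanishes.
The branch terms are analytic at this point.
Hence a pole whose order is the multiplicity, 2.

The point is a pole of order 2.


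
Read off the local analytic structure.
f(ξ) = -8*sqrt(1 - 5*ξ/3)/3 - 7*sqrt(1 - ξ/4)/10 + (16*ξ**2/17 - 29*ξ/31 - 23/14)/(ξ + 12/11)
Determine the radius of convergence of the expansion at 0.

Denominator factor (ξ + 12/11): pole of order 1 at -12/11, modulus 12/11.
Branch term (-8/3)*sqrt(1 - ξ/(3/5)): its argument vanishes at ξ = 3/5, a square-root branch point, modulus 3/5.
Branch term (-7/10)*sqrt(1 - ξ/(4)): its argument vanishes at ξ = 4, a square-root branch point, modulus 4.
The radius of convergence is the smallest modulus among the singular points: 3/5.

The radius of convergence is 3/5.


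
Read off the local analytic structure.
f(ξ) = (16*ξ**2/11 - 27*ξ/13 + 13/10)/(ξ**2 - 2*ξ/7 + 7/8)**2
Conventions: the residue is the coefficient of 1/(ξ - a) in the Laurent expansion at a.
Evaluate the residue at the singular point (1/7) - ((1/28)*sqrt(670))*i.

The factor ξ**2 - 2*ξ/7 + 7/8 splits as (ξ - a)(ξ - a') with a = (1/7) - ((1/28)*sqrt(670))*i, a' = (1/7) + ((1/28)*sqrt(670))*i. At the order-2 pole a set g(ξ) = (ξ - a)^2*f(ξ) = [16*ξ**2/11 - 27*ξ/13 + 13/10] / (ξ - a')^2.
Order-2 pole: residue = g'(a); g'((1/7) - ((1/28)*sqrt(670))*i) = ((2232734/80240875)*sqrt(670))*i, so the residue is ((2232734/80240875)*sqrt(670))*i.

The residue is ((2232734/80240875)*sqrt(670))*i.


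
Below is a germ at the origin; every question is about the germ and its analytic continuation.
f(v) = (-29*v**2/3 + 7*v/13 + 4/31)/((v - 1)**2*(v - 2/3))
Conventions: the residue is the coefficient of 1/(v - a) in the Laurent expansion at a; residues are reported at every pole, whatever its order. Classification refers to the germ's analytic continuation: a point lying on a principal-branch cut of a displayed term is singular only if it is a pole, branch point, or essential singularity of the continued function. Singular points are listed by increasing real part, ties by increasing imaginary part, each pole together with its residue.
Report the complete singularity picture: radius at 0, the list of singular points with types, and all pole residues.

Radius of convergence at 0: 2/3.
At 2/3: a pole of order 1; residue -41438/1209.
At 1: a pole of order 2; residue 9917/403.

Denominator factor (v - 2/3): pole of order 1 at 2/3, modulus 2/3.
Denominator factor (v - 1)^2: pole of order 2 at 1, modulus 1.
The radius of convergence is the smallest modulus among the singular points: 2/3.
At the order-1 pole 2/3 set g(v) = (v - (2/3))*f(v) = (-29*v**2/3 + 7*v/13 + 4/31)/(v - 1)**2.
Simple pole: residue = g(a) at a = 2/3, which is -41438/1209.
At the order-2 pole 1 set g(v) = (v - (1))^2*f(v) = (-29*v**2/3 + 7*v/13 + 4/31)/(v - 2/3).
Order-2 pole: residue = g'(a); g'(1) = 9917/403, so the residue is 9917/403.
List the singular points by increasing real part (a conjugate pair: the negative imaginary part first).


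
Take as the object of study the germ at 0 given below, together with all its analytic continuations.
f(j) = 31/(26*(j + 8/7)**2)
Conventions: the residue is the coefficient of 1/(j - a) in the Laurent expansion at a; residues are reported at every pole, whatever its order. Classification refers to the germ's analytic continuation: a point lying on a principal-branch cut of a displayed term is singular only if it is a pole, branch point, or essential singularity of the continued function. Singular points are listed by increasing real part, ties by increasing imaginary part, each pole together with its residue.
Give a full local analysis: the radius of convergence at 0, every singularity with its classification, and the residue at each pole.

Denominator factor (j + 8/7)^2: pole of order 2 at -8/7, modulus 8/7.
The radius of convergence is the smallest modulus among the singular points: 8/7.
At the order-2 pole -8/7 set g(j) = (j - (-8/7))^2*f(j) = 31/26.
Order-2 pole: residue = g'(a); g'(-8/7) = 0, so the residue is 0.

Radius of convergence at 0: 8/7.
At -8/7: a pole of order 2; residue 0.


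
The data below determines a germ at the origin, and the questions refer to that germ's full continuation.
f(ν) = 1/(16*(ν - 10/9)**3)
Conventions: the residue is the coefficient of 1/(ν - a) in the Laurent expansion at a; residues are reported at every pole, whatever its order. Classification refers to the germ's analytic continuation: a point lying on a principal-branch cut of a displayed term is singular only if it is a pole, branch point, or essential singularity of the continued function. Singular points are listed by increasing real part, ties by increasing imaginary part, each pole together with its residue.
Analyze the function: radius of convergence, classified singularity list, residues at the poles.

Radius of convergence at 0: 10/9.
At 10/9: a pole of order 3; residue 0.

Denominator factor (ν - 10/9)^3: pole of order 3 at 10/9, modulus 10/9.
The radius of convergence is the smallest modulus among the singular points: 10/9.
At the order-3 pole 10/9 set g(ν) = (ν - (10/9))^3*f(ν) = 1/16.
Order-3 pole: residue = g''(a)/2; g''(10/9) = 0, so the residue is 0.


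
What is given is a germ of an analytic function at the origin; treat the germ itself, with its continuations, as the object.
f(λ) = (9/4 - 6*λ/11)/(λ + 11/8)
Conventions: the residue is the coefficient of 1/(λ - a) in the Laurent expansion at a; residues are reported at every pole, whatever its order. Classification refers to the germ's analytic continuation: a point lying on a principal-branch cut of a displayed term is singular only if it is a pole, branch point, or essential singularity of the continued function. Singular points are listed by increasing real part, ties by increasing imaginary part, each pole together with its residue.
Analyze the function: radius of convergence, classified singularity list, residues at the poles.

Radius of convergence at 0: 11/8.
At -11/8: a pole of order 1; residue 3.

Denominator factor (λ + 11/8): pole of order 1 at -11/8, modulus 11/8.
The radius of convergence is the smallest modulus among the singular points: 11/8.
At the order-1 pole -11/8 set g(λ) = (λ - (-11/8))*f(λ) = 9/4 - 6*λ/11.
Simple pole: residue = g(a) at a = -11/8, which is 3.


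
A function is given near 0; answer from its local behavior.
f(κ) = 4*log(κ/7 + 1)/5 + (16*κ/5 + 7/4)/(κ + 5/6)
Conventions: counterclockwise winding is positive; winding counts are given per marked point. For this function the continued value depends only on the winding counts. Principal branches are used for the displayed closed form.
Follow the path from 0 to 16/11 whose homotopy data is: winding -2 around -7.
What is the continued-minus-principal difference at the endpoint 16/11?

Continued minus principal equals -(16/5)*pi*i.

The rational part is single-valued and drops out of the difference; each branch term changes only by its own monodromy.
(4/5)*log(1 - κ/(-7)): each positive loop around -7 adds 2*pi*i to the log, so winding -2 contributes (4/5)*(-2)*2*pi*i = -(16/5)*pi*i.
Summing the contributions at κ = 16/11 gives -(16/5)*pi*i.


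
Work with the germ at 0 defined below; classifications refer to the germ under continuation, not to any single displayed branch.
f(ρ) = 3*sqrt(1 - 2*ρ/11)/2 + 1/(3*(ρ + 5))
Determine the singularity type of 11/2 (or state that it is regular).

The term (3/2)*sqrt(1 - ρ/(11/2)) has argument 1 - 11/2/(11/2) = 0 at 11/2: a square-root (algebraic, two-sheeted) branch point; the remaining terms are analytic or single-valued there.

The point is an algebraic (square-root) branch point.


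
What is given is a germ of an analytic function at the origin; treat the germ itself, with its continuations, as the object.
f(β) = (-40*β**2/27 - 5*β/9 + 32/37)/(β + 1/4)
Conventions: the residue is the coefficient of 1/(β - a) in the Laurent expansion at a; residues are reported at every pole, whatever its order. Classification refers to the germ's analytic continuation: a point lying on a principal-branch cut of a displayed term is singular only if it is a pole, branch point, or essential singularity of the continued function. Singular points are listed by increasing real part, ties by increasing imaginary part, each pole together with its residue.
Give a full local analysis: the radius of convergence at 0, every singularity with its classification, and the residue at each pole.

Denominator factor (β + 1/4): pole of order 1 at -1/4, modulus 1/4.
The radius of convergence is the smallest modulus among the singular points: 1/4.
At the order-1 pole -1/4 set g(β) = (β - (-1/4))*f(β) = -40*β**2/27 - 5*β/9 + 32/37.
Simple pole: residue = g(a) at a = -1/4, which is 3641/3996.

Radius of convergence at 0: 1/4.
At -1/4: a pole of order 1; residue 3641/3996.


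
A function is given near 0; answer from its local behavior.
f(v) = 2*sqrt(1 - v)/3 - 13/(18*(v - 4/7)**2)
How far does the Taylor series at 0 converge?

Denominator factor (v - 4/7)^2: pole of order 2 at 4/7, modulus 4/7.
Branch term (2/3)*sqrt(1 - v/(1)): its argument vanishes at v = 1, a square-root branch point, modulus 1.
The radius of convergence is the smallest modulus among the singular points: 4/7.

The radius of convergence is 4/7.


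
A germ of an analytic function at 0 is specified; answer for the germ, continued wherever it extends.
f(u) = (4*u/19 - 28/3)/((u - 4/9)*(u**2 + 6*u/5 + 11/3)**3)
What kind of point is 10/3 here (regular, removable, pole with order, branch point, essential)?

Denominator factors: u - 4/9 = 26/9 at u = 10/3; u**2 + 6*u/5 + 11/3 = 169/9 at u = 10/3 — none vanishes.
So the germ continues analytically to 10/3.

The point is a regular point.


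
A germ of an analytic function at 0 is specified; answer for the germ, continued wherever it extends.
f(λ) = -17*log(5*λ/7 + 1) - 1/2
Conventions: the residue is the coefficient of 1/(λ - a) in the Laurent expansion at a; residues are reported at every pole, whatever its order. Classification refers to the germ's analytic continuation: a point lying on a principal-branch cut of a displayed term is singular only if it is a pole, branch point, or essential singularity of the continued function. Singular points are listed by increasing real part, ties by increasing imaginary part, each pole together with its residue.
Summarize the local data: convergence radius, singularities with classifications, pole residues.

Radius of convergence at 0: 7/5.
At -7/5: a logarithmic branch point.

Branch term (-17)*log(1 - λ/(-7/5)): its argument vanishes at λ = -7/5, a logarithmic branch point, modulus 7/5.
The radius of convergence is the smallest modulus among the singular points: 7/5.


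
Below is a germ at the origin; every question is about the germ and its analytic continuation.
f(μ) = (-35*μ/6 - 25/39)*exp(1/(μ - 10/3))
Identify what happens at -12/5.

The point is a regular point.

There is no denominator, hence no pole anywhere.
The essential point of exp(1/(μ - (10/3))) is 10/3, not -12/5.
So the germ continues analytically to -12/5.


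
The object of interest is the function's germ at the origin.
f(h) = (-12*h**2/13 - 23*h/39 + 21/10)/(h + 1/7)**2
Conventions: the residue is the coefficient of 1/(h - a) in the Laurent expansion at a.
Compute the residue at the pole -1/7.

At the order-2 pole -1/7 set g(h) = (h - (-1/7))^2*f(h) = -12*h**2/13 - 23*h/39 + 21/10.
Order-2 pole: residue = g'(a); g'(-1/7) = -89/273, so the residue is -89/273.

The residue is -89/273.


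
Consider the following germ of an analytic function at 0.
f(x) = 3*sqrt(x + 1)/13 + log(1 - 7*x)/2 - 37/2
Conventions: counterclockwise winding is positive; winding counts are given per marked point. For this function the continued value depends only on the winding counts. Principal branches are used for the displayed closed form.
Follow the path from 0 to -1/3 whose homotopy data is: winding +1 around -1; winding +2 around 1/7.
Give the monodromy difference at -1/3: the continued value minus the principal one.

Continued minus principal equals (-(2/13)*sqrt(6)) + ((2)*pi)*i.

The rational part is single-valued and drops out of the difference; each branch term changes only by its own monodromy.
(1/2)*log(1 - x/(1/7)): each positive loop around 1/7 adds 2*pi*i to the log, so winding +2 contributes (1/2)*(2)*2*pi*i = (2)*pi*i.
(3/13)*sqrt(1 - x/(-1)): winding +1 is odd, the square root flips sign, contributing -2*(3/13)*sqrt(1 - (-1/3)/(-1)) = -2*(3/13)*sqrt(2/3) = -(2/13)*sqrt(6).
Summing the contributions at x = -1/3 gives (-(2/13)*sqrt(6)) + ((2)*pi)*i.


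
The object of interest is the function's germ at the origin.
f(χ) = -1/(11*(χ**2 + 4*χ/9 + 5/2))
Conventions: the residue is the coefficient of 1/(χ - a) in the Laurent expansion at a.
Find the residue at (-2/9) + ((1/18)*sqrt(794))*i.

The factor χ**2 + 4*χ/9 + 5/2 splits as (χ - a)(χ - a') with a = (-2/9) + ((1/18)*sqrt(794))*i, a' = (-2/9) - ((1/18)*sqrt(794))*i. At the order-1 pole a set g(χ) = (χ - a)*f(χ) = [-1/11] / (χ - a').
Simple pole: residue = g(a) at a = (-2/9) + ((1/18)*sqrt(794))*i, which is ((9/8734)*sqrt(794))*i.

The residue is ((9/8734)*sqrt(794))*i.


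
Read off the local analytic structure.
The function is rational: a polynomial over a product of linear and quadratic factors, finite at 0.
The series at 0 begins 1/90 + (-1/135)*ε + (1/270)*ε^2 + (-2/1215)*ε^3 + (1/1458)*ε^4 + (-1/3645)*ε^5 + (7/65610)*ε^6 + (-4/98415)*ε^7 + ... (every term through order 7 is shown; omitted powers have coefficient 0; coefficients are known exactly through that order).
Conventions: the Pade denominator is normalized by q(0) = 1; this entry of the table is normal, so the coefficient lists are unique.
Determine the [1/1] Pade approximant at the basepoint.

The Pade approximant has numerator coefficients [1/90, -1/540]; denominator coefficients [1, 1/2].

Taylor coefficients needed (read off): a_0 = 1/90, a_1 = -1/135, a_2 = 1/270.
Write the denominator as Q(ε) = 1 + q1*ε. Requiring Q*f - P = O(ε^3) with deg P <= 1 kills the coefficients of ε^2..ε^2 in Q*f:
  ε^2: a_2 + q1*a_1 = 0, i.e. 1/270 + (-1/135)*q1 = 0.
Solving this linear system: q1 = 1/2.
The numerator is Q*f truncated at degree 1: P0 = a_0 = 1/90; P1 = a_1 + q1*a_0 = -1/540.


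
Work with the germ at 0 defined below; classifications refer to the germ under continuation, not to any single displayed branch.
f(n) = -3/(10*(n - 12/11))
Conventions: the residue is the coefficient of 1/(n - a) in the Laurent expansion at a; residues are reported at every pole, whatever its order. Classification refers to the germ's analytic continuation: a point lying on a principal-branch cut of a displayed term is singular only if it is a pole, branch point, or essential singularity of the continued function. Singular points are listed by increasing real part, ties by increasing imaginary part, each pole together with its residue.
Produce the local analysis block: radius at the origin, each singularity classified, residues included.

Radius of convergence at 0: 12/11.
At 12/11: a pole of order 1; residue -3/10.

Denominator factor (n - 12/11): pole of order 1 at 12/11, modulus 12/11.
The radius of convergence is the smallest modulus among the singular points: 12/11.
At the order-1 pole 12/11 set g(n) = (n - (12/11))*f(n) = -3/10.
Simple pole: residue = g(a) at a = 12/11, which is -3/10.


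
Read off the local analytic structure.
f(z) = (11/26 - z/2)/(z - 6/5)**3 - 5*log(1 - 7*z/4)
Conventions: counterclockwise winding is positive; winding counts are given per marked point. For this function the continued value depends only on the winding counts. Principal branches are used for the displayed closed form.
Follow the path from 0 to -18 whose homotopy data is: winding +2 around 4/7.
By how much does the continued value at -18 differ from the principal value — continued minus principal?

Continued minus principal equals -(20)*pi*i.

The rational part is single-valued and drops out of the difference; each branch term changes only by its own monodromy.
(-5)*log(1 - z/(4/7)): each positive loop around 4/7 adds 2*pi*i to the log, so winding +2 contributes (-5)*(2)*2*pi*i = -(20)*pi*i.
Summing the contributions at z = -18 gives -(20)*pi*i.


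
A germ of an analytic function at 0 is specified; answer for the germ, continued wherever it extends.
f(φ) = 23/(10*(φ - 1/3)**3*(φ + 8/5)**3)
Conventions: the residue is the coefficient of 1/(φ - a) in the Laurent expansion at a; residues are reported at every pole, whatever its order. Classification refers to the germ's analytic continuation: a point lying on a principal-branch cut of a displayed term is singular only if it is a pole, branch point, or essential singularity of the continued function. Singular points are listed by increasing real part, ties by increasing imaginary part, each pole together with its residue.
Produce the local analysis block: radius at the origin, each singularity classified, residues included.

Radius of convergence at 0: 1/3.
At -8/5: a pole of order 3; residue -10479375/20511149.
At 1/3: a pole of order 3; residue 10479375/20511149.

Denominator factor (φ + 8/5)^3: pole of order 3 at -8/5, modulus 8/5.
Denominator factor (φ - 1/3)^3: pole of order 3 at 1/3, modulus 1/3.
The radius of convergence is the smallest modulus among the singular points: 1/3.
At the order-3 pole -8/5 set g(φ) = (φ - (-8/5))^3*f(φ) = 23/(10*(φ - 1/3)**3).
Order-3 pole: residue = g''(a)/2; g''(-8/5) = -20958750/20511149, so the residue is -10479375/20511149.
At the order-3 pole 1/3 set g(φ) = (φ - (1/3))^3*f(φ) = 23/(10*(φ + 8/5)**3).
Order-3 pole: residue = g''(a)/2; g''(1/3) = 20958750/20511149, so the residue is 10479375/20511149.
List the singular points by increasing real part (a conjugate pair: the negative imaginary part first).


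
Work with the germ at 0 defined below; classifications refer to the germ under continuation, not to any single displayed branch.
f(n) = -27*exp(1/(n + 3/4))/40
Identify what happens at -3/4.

The point is an essential singularity.

The exponent 1/(n - (-3/4)) has a pole at -3/4, so exp(1/(n - (-3/4))) takes every nonzero value near it: an essential singularity (not a pole of any order).


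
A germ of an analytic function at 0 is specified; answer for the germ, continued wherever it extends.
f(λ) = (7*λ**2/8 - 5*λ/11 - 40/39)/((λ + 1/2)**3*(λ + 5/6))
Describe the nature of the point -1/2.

The denominator factor λ + 1/2 vanishes at -1/2 and appears to the power 3; the numerator there equals -7957/13728, nonzero, and no other factor vanishes.
Hence a pole whose order is the multiplicity, 3.

The point is a pole of order 3.


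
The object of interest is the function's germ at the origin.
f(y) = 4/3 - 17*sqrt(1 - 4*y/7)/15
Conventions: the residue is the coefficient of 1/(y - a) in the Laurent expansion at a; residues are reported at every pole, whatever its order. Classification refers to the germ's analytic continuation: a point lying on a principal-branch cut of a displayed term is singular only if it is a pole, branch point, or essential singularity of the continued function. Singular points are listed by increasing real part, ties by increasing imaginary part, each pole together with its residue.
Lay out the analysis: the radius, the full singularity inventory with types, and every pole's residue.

Radius of convergence at 0: 7/4.
At 7/4: an algebraic (square-root) branch point.

Branch term (-17/15)*sqrt(1 - y/(7/4)): its argument vanishes at y = 7/4, a square-root branch point, modulus 7/4.
The radius of convergence is the smallest modulus among the singular points: 7/4.


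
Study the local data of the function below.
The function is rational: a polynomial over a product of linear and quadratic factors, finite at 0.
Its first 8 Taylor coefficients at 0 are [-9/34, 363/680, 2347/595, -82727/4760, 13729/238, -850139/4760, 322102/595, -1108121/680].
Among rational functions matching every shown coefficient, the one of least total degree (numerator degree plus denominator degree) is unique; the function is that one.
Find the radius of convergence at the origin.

The radius of convergence is 1/3.

No rational of total degree below 4 reproduces all 8 coefficients; solving the [2/2] Pade equations on them gives f(δ) = (37*δ**2/21 - 7*δ/40 - 3/34)/((δ + 1/3)*(δ + 1)), whose expansion matches every shown term.
Denominator factor (δ + 1): pole of order 1 at -1, modulus 1.
Denominator factor (δ + 1/3): pole of order 1 at -1/3, modulus 1/3.
The radius of convergence is the smallest modulus among the singular points: 1/3.


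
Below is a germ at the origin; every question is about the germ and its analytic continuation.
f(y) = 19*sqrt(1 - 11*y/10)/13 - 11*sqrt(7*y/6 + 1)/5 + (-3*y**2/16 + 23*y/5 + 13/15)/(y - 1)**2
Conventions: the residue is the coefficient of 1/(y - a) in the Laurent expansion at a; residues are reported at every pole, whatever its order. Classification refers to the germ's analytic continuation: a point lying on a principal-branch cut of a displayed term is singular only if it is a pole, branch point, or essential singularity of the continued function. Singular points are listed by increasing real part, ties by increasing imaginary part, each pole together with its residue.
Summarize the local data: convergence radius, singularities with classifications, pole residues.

Denominator factor (y - 1)^2: pole of order 2 at 1, modulus 1.
Branch term (-11/5)*sqrt(1 - y/(-6/7)): its argument vanishes at y = -6/7, a square-root branch point, modulus 6/7.
Branch term (19/13)*sqrt(1 - y/(10/11)): its argument vanishes at y = 10/11, a square-root branch point, modulus 10/11.
The radius of convergence is the smallest modulus among the singular points: 6/7.
The branch terms are analytic at 1 and contribute nothing to the residue; only the rational part matters.
At the order-2 pole 1 set g(y) = (y - (1))^2*(rational part) = -3*y**2/16 + 23*y/5 + 13/15.
Order-2 pole: residue = g'(a); g'(1) = 169/40, so the residue is 169/40.
List the singular points by increasing real part (a conjugate pair: the negative imaginary part first).

Radius of convergence at 0: 6/7.
At -6/7: an algebraic (square-root) branch point.
At 10/11: an algebraic (square-root) branch point.
At 1: a pole of order 2; residue 169/40.


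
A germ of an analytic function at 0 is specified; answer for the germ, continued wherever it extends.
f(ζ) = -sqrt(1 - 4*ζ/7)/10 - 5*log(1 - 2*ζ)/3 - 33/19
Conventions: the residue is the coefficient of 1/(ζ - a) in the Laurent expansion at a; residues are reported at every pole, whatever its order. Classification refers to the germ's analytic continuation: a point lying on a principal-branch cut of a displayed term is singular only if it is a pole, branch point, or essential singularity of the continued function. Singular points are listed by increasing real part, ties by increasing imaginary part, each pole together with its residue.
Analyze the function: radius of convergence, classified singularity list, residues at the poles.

Branch term (-1/10)*sqrt(1 - ζ/(7/4)): its argument vanishes at ζ = 7/4, a square-root branch point, modulus 7/4.
Branch term (-5/3)*log(1 - ζ/(1/2)): its argument vanishes at ζ = 1/2, a logarithmic branch point, modulus 1/2.
The radius of convergence is the smallest modulus among the singular points: 1/2.
List the singular points by increasing real part (a conjugate pair: the negative imaginary part first).

Radius of convergence at 0: 1/2.
At 1/2: a logarithmic branch point.
At 7/4: an algebraic (square-root) branch point.


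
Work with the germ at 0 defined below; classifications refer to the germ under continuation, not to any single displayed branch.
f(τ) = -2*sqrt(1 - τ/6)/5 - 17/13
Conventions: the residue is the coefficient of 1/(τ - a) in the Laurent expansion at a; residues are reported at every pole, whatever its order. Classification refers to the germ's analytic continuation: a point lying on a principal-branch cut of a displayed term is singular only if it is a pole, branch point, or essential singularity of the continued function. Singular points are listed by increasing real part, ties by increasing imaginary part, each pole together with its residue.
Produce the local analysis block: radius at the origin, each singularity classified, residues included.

Branch term (-2/5)*sqrt(1 - τ/(6)): its argument vanishes at τ = 6, a square-root branch point, modulus 6.
The radius of convergence is the smallest modulus among the singular points: 6.

Radius of convergence at 0: 6.
At 6: an algebraic (square-root) branch point.


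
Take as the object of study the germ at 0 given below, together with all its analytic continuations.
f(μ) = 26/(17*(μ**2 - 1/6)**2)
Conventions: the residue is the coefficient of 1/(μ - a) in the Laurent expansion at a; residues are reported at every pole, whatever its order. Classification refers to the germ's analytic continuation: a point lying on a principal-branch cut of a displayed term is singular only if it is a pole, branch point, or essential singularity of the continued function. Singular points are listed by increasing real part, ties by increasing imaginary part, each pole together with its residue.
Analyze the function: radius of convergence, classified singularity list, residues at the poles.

Radius of convergence at 0: (1/6)*sqrt(6).
At -(1/6)*sqrt(6): a pole of order 2; residue (39/17)*sqrt(6).
At (1/6)*sqrt(6): a pole of order 2; residue -(39/17)*sqrt(6).

Denominator factor (μ**2 - 1/6)^2: discriminant 2/3, real irrational roots (1/6)*sqrt(6) and -(1/6)*sqrt(6); poles of order 2, moduli (1/6)*sqrt(6) and (1/6)*sqrt(6).
The radius of convergence is the smallest modulus among the singular points: (1/6)*sqrt(6).
The factor μ**2 - 1/6 splits as (μ - a)(μ - a') with a = -(1/6)*sqrt(6), a' = (1/6)*sqrt(6). At the order-2 pole a set g(μ) = (μ - a)^2*f(μ) = [26/17] / (μ - a')^2.
Order-2 pole: residue = g'(a); g'(-(1/6)*sqrt(6)) = (39/17)*sqrt(6), so the residue is (39/17)*sqrt(6).
The factor μ**2 - 1/6 splits as (μ - a)(μ - a') with a = (1/6)*sqrt(6), a' = -(1/6)*sqrt(6). At the order-2 pole a set g(μ) = (μ - a)^2*f(μ) = [26/17] / (μ - a')^2.
Order-2 pole: residue = g'(a); g'((1/6)*sqrt(6)) = -(39/17)*sqrt(6), so the residue is -(39/17)*sqrt(6).
List the singular points by increasing real part (a conjugate pair: the negative imaginary part first).


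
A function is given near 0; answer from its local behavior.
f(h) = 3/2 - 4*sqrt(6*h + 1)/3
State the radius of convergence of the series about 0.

Branch term (-4/3)*sqrt(1 - h/(-1/6)): its argument vanishes at h = -1/6, a square-root branch point, modulus 1/6.
The radius of convergence is the smallest modulus among the singular points: 1/6.

The radius of convergence is 1/6.


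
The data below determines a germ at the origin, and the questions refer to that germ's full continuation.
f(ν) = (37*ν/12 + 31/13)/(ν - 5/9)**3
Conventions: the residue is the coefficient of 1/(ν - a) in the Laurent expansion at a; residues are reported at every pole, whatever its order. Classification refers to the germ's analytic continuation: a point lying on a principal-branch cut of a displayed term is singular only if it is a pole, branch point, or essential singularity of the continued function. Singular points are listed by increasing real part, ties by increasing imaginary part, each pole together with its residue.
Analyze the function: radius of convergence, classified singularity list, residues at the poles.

Radius of convergence at 0: 5/9.
At 5/9: a pole of order 3; residue 0.

Denominator factor (ν - 5/9)^3: pole of order 3 at 5/9, modulus 5/9.
The radius of convergence is the smallest modulus among the singular points: 5/9.
At the order-3 pole 5/9 set g(ν) = (ν - (5/9))^3*f(ν) = 37*ν/12 + 31/13.
Order-3 pole: residue = g''(a)/2; g''(5/9) = 0, so the residue is 0.


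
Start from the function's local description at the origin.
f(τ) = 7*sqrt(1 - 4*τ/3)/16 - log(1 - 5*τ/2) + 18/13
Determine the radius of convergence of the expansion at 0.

Branch term (7/16)*sqrt(1 - τ/(3/4)): its argument vanishes at τ = 3/4, a square-root branch point, modulus 3/4.
Branch term (-1)*log(1 - τ/(2/5)): its argument vanishes at τ = 2/5, a logarithmic branch point, modulus 2/5.
The radius of convergence is the smallest modulus among the singular points: 2/5.

The radius of convergence is 2/5.


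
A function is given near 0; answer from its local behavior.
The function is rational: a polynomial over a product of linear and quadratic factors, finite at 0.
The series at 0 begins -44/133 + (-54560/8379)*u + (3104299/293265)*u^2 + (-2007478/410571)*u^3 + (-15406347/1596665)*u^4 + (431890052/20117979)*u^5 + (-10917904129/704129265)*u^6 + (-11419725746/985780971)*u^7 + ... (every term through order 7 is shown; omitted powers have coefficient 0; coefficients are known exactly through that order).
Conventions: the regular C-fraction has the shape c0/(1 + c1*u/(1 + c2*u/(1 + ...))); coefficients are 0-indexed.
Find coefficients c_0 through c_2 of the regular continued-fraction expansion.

The regular C-fraction coefficients are [-44/133, -1240/63, 4755983/223200].

Taylor coefficients (read off): a_0 = -44/133, a_1 = -54560/8379, a_2 = 3104299/293265.
c0 = a_0 = -44/133. Peel one level at a time: if S = 1 + c*u/S' with S'(0) = 1, then c is the u-coefficient of S and S' = c*u/(S - 1).
S_1 = c0/f = 1 + (-1240/63)*u + (4755983/11340)*u^2 + ...; c1 = -1240/63.
S_2 = c1*u/(S_1 - 1) = 1 + (4755983/223200)*u + ...; c2 = 4755983/223200.
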